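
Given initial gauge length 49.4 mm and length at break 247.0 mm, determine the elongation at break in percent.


Elongation = (Lf - L0) / L0 * 100
= (247.0 - 49.4) / 49.4 * 100
= 197.6 / 49.4 * 100
= 400.0%

400.0%


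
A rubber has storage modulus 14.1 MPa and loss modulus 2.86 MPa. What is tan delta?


tan delta = E'' / E'
= 2.86 / 14.1
= 0.2028

tan delta = 0.2028


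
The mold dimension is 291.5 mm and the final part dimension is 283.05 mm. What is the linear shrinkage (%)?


Shrinkage = (mold - part) / mold * 100
= (291.5 - 283.05) / 291.5 * 100
= 8.45 / 291.5 * 100
= 2.9%

2.9%


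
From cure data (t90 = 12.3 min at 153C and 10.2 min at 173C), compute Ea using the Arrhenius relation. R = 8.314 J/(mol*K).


T1 = 426.15 K, T2 = 446.15 K
1/T1 - 1/T2 = 1.0519e-04
ln(t1/t2) = ln(12.3/10.2) = 0.1872
Ea = 8.314 * 0.1872 / 1.0519e-04 = 14796.3990 J/mol
Ea = 14.8 kJ/mol

14.8 kJ/mol


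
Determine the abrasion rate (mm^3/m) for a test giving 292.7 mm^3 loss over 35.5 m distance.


Rate = volume_loss / distance
= 292.7 / 35.5
= 8.245 mm^3/m

8.245 mm^3/m


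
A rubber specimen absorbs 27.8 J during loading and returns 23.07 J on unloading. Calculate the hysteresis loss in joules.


Hysteresis loss = loading - unloading
= 27.8 - 23.07
= 4.73 J

4.73 J


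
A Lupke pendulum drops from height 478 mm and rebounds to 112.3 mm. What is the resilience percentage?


Resilience = h_rebound / h_drop * 100
= 112.3 / 478 * 100
= 23.5%

23.5%


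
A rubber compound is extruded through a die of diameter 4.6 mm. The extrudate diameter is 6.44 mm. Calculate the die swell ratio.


Die swell ratio = D_extrudate / D_die
= 6.44 / 4.6
= 1.4

Die swell = 1.4


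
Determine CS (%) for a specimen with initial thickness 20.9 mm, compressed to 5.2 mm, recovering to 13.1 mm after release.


CS = (t0 - recovered) / (t0 - ts) * 100
= (20.9 - 13.1) / (20.9 - 5.2) * 100
= 7.8 / 15.7 * 100
= 49.7%

49.7%


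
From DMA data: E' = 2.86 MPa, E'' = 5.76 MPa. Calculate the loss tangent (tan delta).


tan delta = E'' / E'
= 5.76 / 2.86
= 2.014

tan delta = 2.014


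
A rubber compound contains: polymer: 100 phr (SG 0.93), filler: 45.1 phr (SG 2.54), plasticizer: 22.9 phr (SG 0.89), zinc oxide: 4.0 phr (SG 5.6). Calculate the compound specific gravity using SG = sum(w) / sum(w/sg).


Sum of weights = 172.0
Volume contributions:
  polymer: 100/0.93 = 107.5269
  filler: 45.1/2.54 = 17.7559
  plasticizer: 22.9/0.89 = 25.7303
  zinc oxide: 4.0/5.6 = 0.7143
Sum of volumes = 151.7274
SG = 172.0 / 151.7274 = 1.134

SG = 1.134


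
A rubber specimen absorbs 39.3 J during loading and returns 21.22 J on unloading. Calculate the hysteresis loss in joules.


Hysteresis loss = loading - unloading
= 39.3 - 21.22
= 18.08 J

18.08 J


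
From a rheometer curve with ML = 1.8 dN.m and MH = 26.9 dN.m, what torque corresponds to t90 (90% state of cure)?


M90 = ML + 0.9 * (MH - ML)
M90 = 1.8 + 0.9 * (26.9 - 1.8)
M90 = 1.8 + 0.9 * 25.1
M90 = 24.39 dN.m

24.39 dN.m


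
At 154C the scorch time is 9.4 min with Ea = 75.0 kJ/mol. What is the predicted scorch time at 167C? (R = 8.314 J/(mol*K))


Convert temperatures: T1 = 154 + 273.15 = 427.15 K, T2 = 167 + 273.15 = 440.15 K
ts2_new = 9.4 * exp(75000 / 8.314 * (1/440.15 - 1/427.15))
1/T2 - 1/T1 = -6.9145e-05
ts2_new = 5.04 min

5.04 min


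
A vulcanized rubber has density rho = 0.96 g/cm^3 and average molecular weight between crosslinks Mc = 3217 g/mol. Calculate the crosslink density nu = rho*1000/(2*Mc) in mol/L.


nu = rho * 1000 / (2 * Mc)
nu = 0.96 * 1000 / (2 * 3217)
nu = 960.0 / 6434
nu = 0.1492 mol/L

0.1492 mol/L


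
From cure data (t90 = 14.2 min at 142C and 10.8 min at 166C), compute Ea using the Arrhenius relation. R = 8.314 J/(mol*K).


T1 = 415.15 K, T2 = 439.15 K
1/T1 - 1/T2 = 1.3164e-04
ln(t1/t2) = ln(14.2/10.8) = 0.2737
Ea = 8.314 * 0.2737 / 1.3164e-04 = 17285.6171 J/mol
Ea = 17.29 kJ/mol

17.29 kJ/mol


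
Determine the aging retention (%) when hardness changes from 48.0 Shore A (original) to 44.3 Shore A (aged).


Retention = aged / original * 100
= 44.3 / 48.0 * 100
= 92.3%

92.3%


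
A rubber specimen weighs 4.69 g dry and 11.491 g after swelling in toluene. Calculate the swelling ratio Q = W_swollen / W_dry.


Q = W_swollen / W_dry
Q = 11.491 / 4.69
Q = 2.45

Q = 2.45


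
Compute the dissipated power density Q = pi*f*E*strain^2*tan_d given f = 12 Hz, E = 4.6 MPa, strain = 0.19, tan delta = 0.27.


Q = pi * f * E * strain^2 * tan_d
= pi * 12 * 4.6 * 0.19^2 * 0.27
= pi * 12 * 4.6 * 0.0361 * 0.27
= 1.6903

Q = 1.6903


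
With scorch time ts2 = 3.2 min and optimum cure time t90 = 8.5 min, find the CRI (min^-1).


CRI = 100 / (t90 - ts2)
= 100 / (8.5 - 3.2)
= 100 / 5.3
= 18.87 min^-1

18.87 min^-1


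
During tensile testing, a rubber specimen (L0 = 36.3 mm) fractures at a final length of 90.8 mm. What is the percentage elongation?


Elongation = (Lf - L0) / L0 * 100
= (90.8 - 36.3) / 36.3 * 100
= 54.5 / 36.3 * 100
= 150.1%

150.1%


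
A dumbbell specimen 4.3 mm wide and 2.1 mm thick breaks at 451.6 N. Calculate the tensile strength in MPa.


Area = width * thickness = 4.3 * 2.1 = 9.03 mm^2
TS = force / area = 451.6 / 9.03 = 50.01 MPa

50.01 MPa


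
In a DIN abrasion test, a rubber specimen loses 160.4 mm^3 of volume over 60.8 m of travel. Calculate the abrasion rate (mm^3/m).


Rate = volume_loss / distance
= 160.4 / 60.8
= 2.638 mm^3/m

2.638 mm^3/m


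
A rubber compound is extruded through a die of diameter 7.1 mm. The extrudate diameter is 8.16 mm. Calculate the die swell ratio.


Die swell ratio = D_extrudate / D_die
= 8.16 / 7.1
= 1.149

Die swell = 1.149


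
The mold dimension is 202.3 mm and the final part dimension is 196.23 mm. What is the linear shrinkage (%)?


Shrinkage = (mold - part) / mold * 100
= (202.3 - 196.23) / 202.3 * 100
= 6.07 / 202.3 * 100
= 3.0%

3.0%


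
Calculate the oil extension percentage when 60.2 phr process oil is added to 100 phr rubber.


Oil % = oil / (100 + oil) * 100
= 60.2 / (100 + 60.2) * 100
= 60.2 / 160.2 * 100
= 37.58%

37.58%


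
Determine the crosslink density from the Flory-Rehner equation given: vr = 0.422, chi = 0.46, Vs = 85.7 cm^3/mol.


ln(1 - vr) = ln(1 - 0.422) = -0.5482
Numerator = -((-0.5482) + 0.422 + 0.46 * 0.422^2) = 0.0443
Denominator = 85.7 * (0.422^(1/3) - 0.422/2) = 46.1986
nu = 0.0443 / 46.1986 = 9.5810e-04 mol/cm^3

9.5810e-04 mol/cm^3


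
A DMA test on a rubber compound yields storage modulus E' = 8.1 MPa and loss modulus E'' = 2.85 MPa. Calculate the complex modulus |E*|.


|E*| = sqrt(E'^2 + E''^2)
= sqrt(8.1^2 + 2.85^2)
= sqrt(65.6100 + 8.1225)
= 8.587 MPa

8.587 MPa


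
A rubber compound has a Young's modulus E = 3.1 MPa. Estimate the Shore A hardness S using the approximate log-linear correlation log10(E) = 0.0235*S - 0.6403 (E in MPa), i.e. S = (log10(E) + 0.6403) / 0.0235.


log10(E) = 0.0235*S - 0.6403  =>  S = (log10(E) + 0.6403) / 0.0235
log10(3.1) = 0.491362
S = (0.491362 + 0.6403) / 0.0235 = 1.131662 / 0.0235
S = 48.2

Shore A = 48.2


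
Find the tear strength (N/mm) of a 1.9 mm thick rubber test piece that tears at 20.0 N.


Tear strength = force / thickness
= 20.0 / 1.9
= 10.53 N/mm

10.53 N/mm


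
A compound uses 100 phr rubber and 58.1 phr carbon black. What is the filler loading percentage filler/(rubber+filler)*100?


Filler % = filler / (rubber + filler) * 100
= 58.1 / (100 + 58.1) * 100
= 58.1 / 158.1 * 100
= 36.75%

36.75%


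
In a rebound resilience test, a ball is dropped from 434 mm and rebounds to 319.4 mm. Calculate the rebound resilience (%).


Resilience = h_rebound / h_drop * 100
= 319.4 / 434 * 100
= 73.6%

73.6%


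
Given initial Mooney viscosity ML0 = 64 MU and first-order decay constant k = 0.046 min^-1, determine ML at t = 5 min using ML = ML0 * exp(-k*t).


ML = ML0 * exp(-k * t)
ML = 64 * exp(-0.046 * 5)
ML = 64 * 0.7945
ML = 50.85 MU

50.85 MU


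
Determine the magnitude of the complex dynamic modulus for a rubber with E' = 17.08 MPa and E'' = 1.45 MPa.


|E*| = sqrt(E'^2 + E''^2)
= sqrt(17.08^2 + 1.45^2)
= sqrt(291.7264 + 2.1025)
= 17.141 MPa

17.141 MPa


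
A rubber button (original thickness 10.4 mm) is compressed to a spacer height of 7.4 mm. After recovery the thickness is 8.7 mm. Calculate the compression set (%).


CS = (t0 - recovered) / (t0 - ts) * 100
= (10.4 - 8.7) / (10.4 - 7.4) * 100
= 1.7 / 3.0 * 100
= 56.7%

56.7%


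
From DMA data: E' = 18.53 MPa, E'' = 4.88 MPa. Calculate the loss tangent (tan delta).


tan delta = E'' / E'
= 4.88 / 18.53
= 0.2634

tan delta = 0.2634


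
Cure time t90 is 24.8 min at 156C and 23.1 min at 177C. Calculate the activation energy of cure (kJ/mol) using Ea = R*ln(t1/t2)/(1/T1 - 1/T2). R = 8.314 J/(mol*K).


T1 = 429.15 K, T2 = 450.15 K
1/T1 - 1/T2 = 1.0871e-04
ln(t1/t2) = ln(24.8/23.1) = 0.0710
Ea = 8.314 * 0.0710 / 1.0871e-04 = 5431.0393 J/mol
Ea = 5.43 kJ/mol

5.43 kJ/mol


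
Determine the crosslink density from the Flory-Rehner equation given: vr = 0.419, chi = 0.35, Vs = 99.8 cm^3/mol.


ln(1 - vr) = ln(1 - 0.419) = -0.5430
Numerator = -((-0.5430) + 0.419 + 0.35 * 0.419^2) = 0.0626
Denominator = 99.8 * (0.419^(1/3) - 0.419/2) = 53.7715
nu = 0.0626 / 53.7715 = 0.0012 mol/cm^3

0.0012 mol/cm^3


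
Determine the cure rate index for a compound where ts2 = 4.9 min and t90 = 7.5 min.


CRI = 100 / (t90 - ts2)
= 100 / (7.5 - 4.9)
= 100 / 2.6
= 38.46 min^-1

38.46 min^-1


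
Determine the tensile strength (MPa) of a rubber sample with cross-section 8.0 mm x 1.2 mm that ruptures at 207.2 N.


Area = width * thickness = 8.0 * 1.2 = 9.6 mm^2
TS = force / area = 207.2 / 9.6 = 21.58 MPa

21.58 MPa


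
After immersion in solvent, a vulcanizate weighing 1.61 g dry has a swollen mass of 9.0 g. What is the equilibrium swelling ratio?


Q = W_swollen / W_dry
Q = 9.0 / 1.61
Q = 5.59

Q = 5.59


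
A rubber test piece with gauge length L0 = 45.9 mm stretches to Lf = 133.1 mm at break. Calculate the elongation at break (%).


Elongation = (Lf - L0) / L0 * 100
= (133.1 - 45.9) / 45.9 * 100
= 87.2 / 45.9 * 100
= 190.0%

190.0%


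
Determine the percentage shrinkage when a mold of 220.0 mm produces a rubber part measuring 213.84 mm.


Shrinkage = (mold - part) / mold * 100
= (220.0 - 213.84) / 220.0 * 100
= 6.16 / 220.0 * 100
= 2.8%

2.8%


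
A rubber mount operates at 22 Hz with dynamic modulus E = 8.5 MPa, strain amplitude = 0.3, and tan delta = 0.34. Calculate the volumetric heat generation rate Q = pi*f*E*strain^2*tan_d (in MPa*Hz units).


Q = pi * f * E * strain^2 * tan_d
= pi * 22 * 8.5 * 0.3^2 * 0.34
= pi * 22 * 8.5 * 0.0900 * 0.34
= 17.9768

Q = 17.9768


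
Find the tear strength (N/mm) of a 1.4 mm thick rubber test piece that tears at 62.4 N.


Tear strength = force / thickness
= 62.4 / 1.4
= 44.57 N/mm

44.57 N/mm


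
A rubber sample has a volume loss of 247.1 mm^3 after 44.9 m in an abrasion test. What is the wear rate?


Rate = volume_loss / distance
= 247.1 / 44.9
= 5.503 mm^3/m

5.503 mm^3/m


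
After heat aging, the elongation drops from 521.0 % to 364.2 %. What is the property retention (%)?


Retention = aged / original * 100
= 364.2 / 521.0 * 100
= 69.9%

69.9%


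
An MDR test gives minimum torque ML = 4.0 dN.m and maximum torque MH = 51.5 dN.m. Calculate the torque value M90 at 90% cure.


M90 = ML + 0.9 * (MH - ML)
M90 = 4.0 + 0.9 * (51.5 - 4.0)
M90 = 4.0 + 0.9 * 47.5
M90 = 46.75 dN.m

46.75 dN.m


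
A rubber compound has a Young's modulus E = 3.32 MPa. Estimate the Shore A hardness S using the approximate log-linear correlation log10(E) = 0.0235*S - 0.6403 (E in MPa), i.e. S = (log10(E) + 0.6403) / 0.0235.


log10(E) = 0.0235*S - 0.6403  =>  S = (log10(E) + 0.6403) / 0.0235
log10(3.32) = 0.521138
S = (0.521138 + 0.6403) / 0.0235 = 1.161438 / 0.0235
S = 49.4

Shore A = 49.4


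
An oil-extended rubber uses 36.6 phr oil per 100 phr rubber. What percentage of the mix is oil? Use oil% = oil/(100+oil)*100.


Oil % = oil / (100 + oil) * 100
= 36.6 / (100 + 36.6) * 100
= 36.6 / 136.6 * 100
= 26.79%

26.79%


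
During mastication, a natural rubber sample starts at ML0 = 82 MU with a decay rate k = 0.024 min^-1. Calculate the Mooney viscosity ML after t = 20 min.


ML = ML0 * exp(-k * t)
ML = 82 * exp(-0.024 * 20)
ML = 82 * 0.6188
ML = 50.74 MU

50.74 MU


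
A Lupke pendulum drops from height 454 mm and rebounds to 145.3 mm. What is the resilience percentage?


Resilience = h_rebound / h_drop * 100
= 145.3 / 454 * 100
= 32.0%

32.0%


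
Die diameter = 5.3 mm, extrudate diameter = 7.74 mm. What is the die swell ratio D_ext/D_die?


Die swell ratio = D_extrudate / D_die
= 7.74 / 5.3
= 1.46

Die swell = 1.46


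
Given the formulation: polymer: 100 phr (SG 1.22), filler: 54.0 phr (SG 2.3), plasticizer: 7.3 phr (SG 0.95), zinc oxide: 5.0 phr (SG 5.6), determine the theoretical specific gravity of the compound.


Sum of weights = 166.3
Volume contributions:
  polymer: 100/1.22 = 81.9672
  filler: 54.0/2.3 = 23.4783
  plasticizer: 7.3/0.95 = 7.6842
  zinc oxide: 5.0/5.6 = 0.8929
Sum of volumes = 114.0225
SG = 166.3 / 114.0225 = 1.458

SG = 1.458


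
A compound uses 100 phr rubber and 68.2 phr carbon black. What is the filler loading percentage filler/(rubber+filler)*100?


Filler % = filler / (rubber + filler) * 100
= 68.2 / (100 + 68.2) * 100
= 68.2 / 168.2 * 100
= 40.55%

40.55%


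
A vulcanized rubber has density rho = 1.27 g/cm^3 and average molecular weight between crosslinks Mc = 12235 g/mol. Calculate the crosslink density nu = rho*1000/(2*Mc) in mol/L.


nu = rho * 1000 / (2 * Mc)
nu = 1.27 * 1000 / (2 * 12235)
nu = 1270.0 / 24470
nu = 0.0519 mol/L

0.0519 mol/L


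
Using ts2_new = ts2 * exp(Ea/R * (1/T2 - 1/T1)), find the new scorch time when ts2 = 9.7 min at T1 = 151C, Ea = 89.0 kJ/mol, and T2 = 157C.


Convert temperatures: T1 = 151 + 273.15 = 424.15 K, T2 = 157 + 273.15 = 430.15 K
ts2_new = 9.7 * exp(89000 / 8.314 * (1/430.15 - 1/424.15))
1/T2 - 1/T1 = -3.2886e-05
ts2_new = 6.82 min

6.82 min


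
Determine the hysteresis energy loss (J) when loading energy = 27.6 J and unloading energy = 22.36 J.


Hysteresis loss = loading - unloading
= 27.6 - 22.36
= 5.24 J

5.24 J


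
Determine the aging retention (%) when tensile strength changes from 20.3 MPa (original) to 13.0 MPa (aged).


Retention = aged / original * 100
= 13.0 / 20.3 * 100
= 64.0%

64.0%


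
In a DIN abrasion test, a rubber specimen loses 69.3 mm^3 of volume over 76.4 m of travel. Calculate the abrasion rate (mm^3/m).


Rate = volume_loss / distance
= 69.3 / 76.4
= 0.907 mm^3/m

0.907 mm^3/m


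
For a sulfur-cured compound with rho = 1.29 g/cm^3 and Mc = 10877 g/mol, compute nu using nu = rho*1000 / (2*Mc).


nu = rho * 1000 / (2 * Mc)
nu = 1.29 * 1000 / (2 * 10877)
nu = 1290.0 / 21754
nu = 0.0593 mol/L

0.0593 mol/L


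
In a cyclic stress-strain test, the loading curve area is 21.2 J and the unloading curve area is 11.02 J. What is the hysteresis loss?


Hysteresis loss = loading - unloading
= 21.2 - 11.02
= 10.18 J

10.18 J


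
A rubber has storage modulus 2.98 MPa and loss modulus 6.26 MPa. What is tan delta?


tan delta = E'' / E'
= 6.26 / 2.98
= 2.1007

tan delta = 2.1007


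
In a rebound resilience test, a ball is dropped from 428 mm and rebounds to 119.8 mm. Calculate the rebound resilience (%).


Resilience = h_rebound / h_drop * 100
= 119.8 / 428 * 100
= 28.0%

28.0%


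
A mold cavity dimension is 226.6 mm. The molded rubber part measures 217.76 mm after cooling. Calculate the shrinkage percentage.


Shrinkage = (mold - part) / mold * 100
= (226.6 - 217.76) / 226.6 * 100
= 8.84 / 226.6 * 100
= 3.9%

3.9%


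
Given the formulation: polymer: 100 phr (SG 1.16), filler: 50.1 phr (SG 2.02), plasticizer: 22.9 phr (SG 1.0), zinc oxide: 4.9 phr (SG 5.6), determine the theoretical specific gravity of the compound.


Sum of weights = 177.9
Volume contributions:
  polymer: 100/1.16 = 86.2069
  filler: 50.1/2.02 = 24.8020
  plasticizer: 22.9/1.0 = 22.9000
  zinc oxide: 4.9/5.6 = 0.8750
Sum of volumes = 134.7839
SG = 177.9 / 134.7839 = 1.32

SG = 1.32


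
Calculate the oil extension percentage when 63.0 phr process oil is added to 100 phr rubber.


Oil % = oil / (100 + oil) * 100
= 63.0 / (100 + 63.0) * 100
= 63.0 / 163.0 * 100
= 38.65%

38.65%


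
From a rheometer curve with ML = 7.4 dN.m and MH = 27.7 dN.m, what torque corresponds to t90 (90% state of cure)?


M90 = ML + 0.9 * (MH - ML)
M90 = 7.4 + 0.9 * (27.7 - 7.4)
M90 = 7.4 + 0.9 * 20.3
M90 = 25.67 dN.m

25.67 dN.m


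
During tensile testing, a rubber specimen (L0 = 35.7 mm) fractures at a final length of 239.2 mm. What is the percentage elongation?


Elongation = (Lf - L0) / L0 * 100
= (239.2 - 35.7) / 35.7 * 100
= 203.5 / 35.7 * 100
= 570.0%

570.0%


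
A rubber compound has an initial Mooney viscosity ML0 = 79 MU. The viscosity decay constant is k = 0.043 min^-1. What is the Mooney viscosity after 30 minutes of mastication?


ML = ML0 * exp(-k * t)
ML = 79 * exp(-0.043 * 30)
ML = 79 * 0.2753
ML = 21.75 MU

21.75 MU


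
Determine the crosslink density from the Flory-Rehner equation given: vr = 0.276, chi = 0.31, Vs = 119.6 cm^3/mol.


ln(1 - vr) = ln(1 - 0.276) = -0.3230
Numerator = -((-0.3230) + 0.276 + 0.31 * 0.276^2) = 0.0233
Denominator = 119.6 * (0.276^(1/3) - 0.276/2) = 61.3647
nu = 0.0233 / 61.3647 = 3.8050e-04 mol/cm^3

3.8050e-04 mol/cm^3


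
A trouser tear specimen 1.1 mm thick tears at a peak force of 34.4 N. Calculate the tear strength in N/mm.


Tear strength = force / thickness
= 34.4 / 1.1
= 31.27 N/mm

31.27 N/mm


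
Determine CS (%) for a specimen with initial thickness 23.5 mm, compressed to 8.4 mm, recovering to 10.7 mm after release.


CS = (t0 - recovered) / (t0 - ts) * 100
= (23.5 - 10.7) / (23.5 - 8.4) * 100
= 12.8 / 15.1 * 100
= 84.8%

84.8%


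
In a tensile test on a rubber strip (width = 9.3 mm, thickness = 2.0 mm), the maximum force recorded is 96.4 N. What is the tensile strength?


Area = width * thickness = 9.3 * 2.0 = 18.6 mm^2
TS = force / area = 96.4 / 18.6 = 5.18 MPa

5.18 MPa


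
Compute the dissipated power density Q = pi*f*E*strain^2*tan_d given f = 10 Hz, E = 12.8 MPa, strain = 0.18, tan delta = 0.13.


Q = pi * f * E * strain^2 * tan_d
= pi * 10 * 12.8 * 0.18^2 * 0.13
= pi * 10 * 12.8 * 0.0324 * 0.13
= 1.6937

Q = 1.6937


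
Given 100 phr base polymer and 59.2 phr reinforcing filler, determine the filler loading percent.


Filler % = filler / (rubber + filler) * 100
= 59.2 / (100 + 59.2) * 100
= 59.2 / 159.2 * 100
= 37.19%

37.19%


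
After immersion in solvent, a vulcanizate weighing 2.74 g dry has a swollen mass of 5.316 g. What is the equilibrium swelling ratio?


Q = W_swollen / W_dry
Q = 5.316 / 2.74
Q = 1.94

Q = 1.94


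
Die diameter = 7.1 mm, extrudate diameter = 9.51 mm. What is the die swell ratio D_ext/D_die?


Die swell ratio = D_extrudate / D_die
= 9.51 / 7.1
= 1.339

Die swell = 1.339


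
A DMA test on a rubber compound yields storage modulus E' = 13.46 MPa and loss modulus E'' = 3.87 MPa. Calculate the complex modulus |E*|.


|E*| = sqrt(E'^2 + E''^2)
= sqrt(13.46^2 + 3.87^2)
= sqrt(181.1716 + 14.9769)
= 14.005 MPa

14.005 MPa


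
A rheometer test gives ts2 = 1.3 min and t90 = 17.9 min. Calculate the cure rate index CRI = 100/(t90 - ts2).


CRI = 100 / (t90 - ts2)
= 100 / (17.9 - 1.3)
= 100 / 16.6
= 6.02 min^-1

6.02 min^-1


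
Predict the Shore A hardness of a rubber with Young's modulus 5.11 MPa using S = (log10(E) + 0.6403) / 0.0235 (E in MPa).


log10(E) = 0.0235*S - 0.6403  =>  S = (log10(E) + 0.6403) / 0.0235
log10(5.11) = 0.708421
S = (0.708421 + 0.6403) / 0.0235 = 1.348721 / 0.0235
S = 57.4

Shore A = 57.4


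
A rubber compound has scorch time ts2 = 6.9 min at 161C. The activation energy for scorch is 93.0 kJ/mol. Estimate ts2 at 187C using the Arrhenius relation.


Convert temperatures: T1 = 161 + 273.15 = 434.15 K, T2 = 187 + 273.15 = 460.15 K
ts2_new = 6.9 * exp(93000 / 8.314 * (1/460.15 - 1/434.15))
1/T2 - 1/T1 = -1.3015e-04
ts2_new = 1.61 min

1.61 min


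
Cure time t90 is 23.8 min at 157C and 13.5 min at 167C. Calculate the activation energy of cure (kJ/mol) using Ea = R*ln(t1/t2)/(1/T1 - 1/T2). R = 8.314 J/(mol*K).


T1 = 430.15 K, T2 = 440.15 K
1/T1 - 1/T2 = 5.2818e-05
ln(t1/t2) = ln(23.8/13.5) = 0.5670
Ea = 8.314 * 0.5670 / 5.2818e-05 = 89250.4816 J/mol
Ea = 89.25 kJ/mol

89.25 kJ/mol


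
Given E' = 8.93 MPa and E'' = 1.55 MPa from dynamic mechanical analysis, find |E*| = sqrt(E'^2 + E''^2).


|E*| = sqrt(E'^2 + E''^2)
= sqrt(8.93^2 + 1.55^2)
= sqrt(79.7449 + 2.4025)
= 9.064 MPa

9.064 MPa


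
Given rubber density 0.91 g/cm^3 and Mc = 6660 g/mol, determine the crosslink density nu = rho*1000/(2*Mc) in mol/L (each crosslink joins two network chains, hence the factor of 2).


nu = rho * 1000 / (2 * Mc)
nu = 0.91 * 1000 / (2 * 6660)
nu = 910.0 / 13320
nu = 0.0683 mol/L

0.0683 mol/L


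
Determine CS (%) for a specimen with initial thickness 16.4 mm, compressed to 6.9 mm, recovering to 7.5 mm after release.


CS = (t0 - recovered) / (t0 - ts) * 100
= (16.4 - 7.5) / (16.4 - 6.9) * 100
= 8.9 / 9.5 * 100
= 93.7%

93.7%


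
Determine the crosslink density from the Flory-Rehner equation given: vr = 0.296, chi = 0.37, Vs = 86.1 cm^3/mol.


ln(1 - vr) = ln(1 - 0.296) = -0.3510
Numerator = -((-0.3510) + 0.296 + 0.37 * 0.296^2) = 0.0226
Denominator = 86.1 * (0.296^(1/3) - 0.296/2) = 44.6381
nu = 0.0226 / 44.6381 = 5.0538e-04 mol/cm^3

5.0538e-04 mol/cm^3


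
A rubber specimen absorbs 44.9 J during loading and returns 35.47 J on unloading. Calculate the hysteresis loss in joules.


Hysteresis loss = loading - unloading
= 44.9 - 35.47
= 9.43 J

9.43 J


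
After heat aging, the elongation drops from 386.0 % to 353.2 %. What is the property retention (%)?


Retention = aged / original * 100
= 353.2 / 386.0 * 100
= 91.5%

91.5%


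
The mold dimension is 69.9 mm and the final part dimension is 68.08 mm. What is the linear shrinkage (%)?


Shrinkage = (mold - part) / mold * 100
= (69.9 - 68.08) / 69.9 * 100
= 1.82 / 69.9 * 100
= 2.6%

2.6%


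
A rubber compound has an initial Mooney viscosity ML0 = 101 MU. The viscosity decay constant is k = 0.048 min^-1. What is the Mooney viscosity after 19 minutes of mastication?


ML = ML0 * exp(-k * t)
ML = 101 * exp(-0.048 * 19)
ML = 101 * 0.4017
ML = 40.57 MU

40.57 MU


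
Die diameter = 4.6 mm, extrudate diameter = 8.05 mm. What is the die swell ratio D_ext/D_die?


Die swell ratio = D_extrudate / D_die
= 8.05 / 4.6
= 1.75

Die swell = 1.75


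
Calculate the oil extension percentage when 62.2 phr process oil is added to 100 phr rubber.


Oil % = oil / (100 + oil) * 100
= 62.2 / (100 + 62.2) * 100
= 62.2 / 162.2 * 100
= 38.35%

38.35%


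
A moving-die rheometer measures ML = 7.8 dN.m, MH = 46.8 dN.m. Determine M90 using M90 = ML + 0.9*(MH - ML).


M90 = ML + 0.9 * (MH - ML)
M90 = 7.8 + 0.9 * (46.8 - 7.8)
M90 = 7.8 + 0.9 * 39.0
M90 = 42.9 dN.m

42.9 dN.m


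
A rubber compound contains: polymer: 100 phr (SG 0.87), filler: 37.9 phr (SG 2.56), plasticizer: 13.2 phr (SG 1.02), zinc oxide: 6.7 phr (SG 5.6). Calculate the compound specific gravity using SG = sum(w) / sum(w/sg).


Sum of weights = 157.8
Volume contributions:
  polymer: 100/0.87 = 114.9425
  filler: 37.9/2.56 = 14.8047
  plasticizer: 13.2/1.02 = 12.9412
  zinc oxide: 6.7/5.6 = 1.1964
Sum of volumes = 143.8848
SG = 157.8 / 143.8848 = 1.097

SG = 1.097


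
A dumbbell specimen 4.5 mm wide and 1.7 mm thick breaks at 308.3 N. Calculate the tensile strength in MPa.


Area = width * thickness = 4.5 * 1.7 = 7.65 mm^2
TS = force / area = 308.3 / 7.65 = 40.3 MPa

40.3 MPa


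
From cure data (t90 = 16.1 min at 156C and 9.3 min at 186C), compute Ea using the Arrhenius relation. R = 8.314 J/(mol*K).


T1 = 429.15 K, T2 = 459.15 K
1/T1 - 1/T2 = 1.5225e-04
ln(t1/t2) = ln(16.1/9.3) = 0.5488
Ea = 8.314 * 0.5488 / 1.5225e-04 = 29968.8742 J/mol
Ea = 29.97 kJ/mol

29.97 kJ/mol


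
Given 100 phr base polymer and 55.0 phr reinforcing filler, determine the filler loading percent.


Filler % = filler / (rubber + filler) * 100
= 55.0 / (100 + 55.0) * 100
= 55.0 / 155.0 * 100
= 35.48%

35.48%


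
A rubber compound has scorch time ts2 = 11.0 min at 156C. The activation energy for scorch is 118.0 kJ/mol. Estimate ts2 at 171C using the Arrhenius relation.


Convert temperatures: T1 = 156 + 273.15 = 429.15 K, T2 = 171 + 273.15 = 444.15 K
ts2_new = 11.0 * exp(118000 / 8.314 * (1/444.15 - 1/429.15))
1/T2 - 1/T1 = -7.8696e-05
ts2_new = 3.6 min

3.6 min


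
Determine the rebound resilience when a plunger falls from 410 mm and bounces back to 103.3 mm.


Resilience = h_rebound / h_drop * 100
= 103.3 / 410 * 100
= 25.2%

25.2%


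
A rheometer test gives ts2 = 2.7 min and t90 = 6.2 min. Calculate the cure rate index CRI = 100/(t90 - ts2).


CRI = 100 / (t90 - ts2)
= 100 / (6.2 - 2.7)
= 100 / 3.5
= 28.57 min^-1

28.57 min^-1


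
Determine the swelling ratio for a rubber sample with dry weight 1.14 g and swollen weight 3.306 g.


Q = W_swollen / W_dry
Q = 3.306 / 1.14
Q = 2.9

Q = 2.9


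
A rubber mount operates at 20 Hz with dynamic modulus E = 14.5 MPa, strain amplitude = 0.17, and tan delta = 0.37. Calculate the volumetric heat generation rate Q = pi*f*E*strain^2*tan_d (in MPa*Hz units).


Q = pi * f * E * strain^2 * tan_d
= pi * 20 * 14.5 * 0.17^2 * 0.37
= pi * 20 * 14.5 * 0.0289 * 0.37
= 9.7420

Q = 9.7420


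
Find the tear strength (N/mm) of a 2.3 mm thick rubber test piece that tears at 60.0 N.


Tear strength = force / thickness
= 60.0 / 2.3
= 26.09 N/mm

26.09 N/mm


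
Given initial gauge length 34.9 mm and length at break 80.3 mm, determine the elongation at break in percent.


Elongation = (Lf - L0) / L0 * 100
= (80.3 - 34.9) / 34.9 * 100
= 45.4 / 34.9 * 100
= 130.1%

130.1%


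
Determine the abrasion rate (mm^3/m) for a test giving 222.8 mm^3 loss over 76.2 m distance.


Rate = volume_loss / distance
= 222.8 / 76.2
= 2.924 mm^3/m

2.924 mm^3/m


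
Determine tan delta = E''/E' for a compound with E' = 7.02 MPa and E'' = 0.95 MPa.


tan delta = E'' / E'
= 0.95 / 7.02
= 0.1353

tan delta = 0.1353


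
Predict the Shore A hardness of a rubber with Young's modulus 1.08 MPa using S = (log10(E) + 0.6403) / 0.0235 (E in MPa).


log10(E) = 0.0235*S - 0.6403  =>  S = (log10(E) + 0.6403) / 0.0235
log10(1.08) = 0.033424
S = (0.033424 + 0.6403) / 0.0235 = 0.673724 / 0.0235
S = 28.7

Shore A = 28.7


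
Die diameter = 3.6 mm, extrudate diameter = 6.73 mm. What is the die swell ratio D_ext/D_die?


Die swell ratio = D_extrudate / D_die
= 6.73 / 3.6
= 1.869

Die swell = 1.869


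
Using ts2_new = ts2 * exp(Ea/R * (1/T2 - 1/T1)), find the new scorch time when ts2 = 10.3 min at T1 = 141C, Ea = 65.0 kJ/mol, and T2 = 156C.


Convert temperatures: T1 = 141 + 273.15 = 414.15 K, T2 = 156 + 273.15 = 429.15 K
ts2_new = 10.3 * exp(65000 / 8.314 * (1/429.15 - 1/414.15))
1/T2 - 1/T1 = -8.4397e-05
ts2_new = 5.32 min

5.32 min


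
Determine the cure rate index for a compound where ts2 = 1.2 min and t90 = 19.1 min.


CRI = 100 / (t90 - ts2)
= 100 / (19.1 - 1.2)
= 100 / 17.9
= 5.59 min^-1

5.59 min^-1


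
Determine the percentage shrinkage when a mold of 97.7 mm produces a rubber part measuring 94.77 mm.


Shrinkage = (mold - part) / mold * 100
= (97.7 - 94.77) / 97.7 * 100
= 2.93 / 97.7 * 100
= 3.0%

3.0%


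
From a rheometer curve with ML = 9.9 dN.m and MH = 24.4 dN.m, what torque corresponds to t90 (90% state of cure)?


M90 = ML + 0.9 * (MH - ML)
M90 = 9.9 + 0.9 * (24.4 - 9.9)
M90 = 9.9 + 0.9 * 14.5
M90 = 22.95 dN.m

22.95 dN.m


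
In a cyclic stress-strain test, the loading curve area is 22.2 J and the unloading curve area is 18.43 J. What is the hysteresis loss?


Hysteresis loss = loading - unloading
= 22.2 - 18.43
= 3.77 J

3.77 J


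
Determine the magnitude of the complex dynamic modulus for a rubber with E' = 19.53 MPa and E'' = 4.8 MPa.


|E*| = sqrt(E'^2 + E''^2)
= sqrt(19.53^2 + 4.8^2)
= sqrt(381.4209 + 23.0400)
= 20.111 MPa

20.111 MPa


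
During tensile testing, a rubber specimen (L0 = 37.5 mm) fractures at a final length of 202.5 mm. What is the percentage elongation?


Elongation = (Lf - L0) / L0 * 100
= (202.5 - 37.5) / 37.5 * 100
= 165.0 / 37.5 * 100
= 440.0%

440.0%


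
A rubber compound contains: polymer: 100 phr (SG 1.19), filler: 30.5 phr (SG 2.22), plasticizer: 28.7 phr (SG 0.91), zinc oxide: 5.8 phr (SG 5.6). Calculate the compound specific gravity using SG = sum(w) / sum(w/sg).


Sum of weights = 165.0
Volume contributions:
  polymer: 100/1.19 = 84.0336
  filler: 30.5/2.22 = 13.7387
  plasticizer: 28.7/0.91 = 31.5385
  zinc oxide: 5.8/5.6 = 1.0357
Sum of volumes = 130.3465
SG = 165.0 / 130.3465 = 1.266

SG = 1.266


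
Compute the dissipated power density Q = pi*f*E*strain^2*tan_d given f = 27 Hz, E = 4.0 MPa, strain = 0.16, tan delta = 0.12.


Q = pi * f * E * strain^2 * tan_d
= pi * 27 * 4.0 * 0.16^2 * 0.12
= pi * 27 * 4.0 * 0.0256 * 0.12
= 1.0423

Q = 1.0423


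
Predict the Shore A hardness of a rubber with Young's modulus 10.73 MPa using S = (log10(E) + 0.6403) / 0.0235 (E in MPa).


log10(E) = 0.0235*S - 0.6403  =>  S = (log10(E) + 0.6403) / 0.0235
log10(10.73) = 1.030600
S = (1.030600 + 0.6403) / 0.0235 = 1.670900 / 0.0235
S = 71.1

Shore A = 71.1


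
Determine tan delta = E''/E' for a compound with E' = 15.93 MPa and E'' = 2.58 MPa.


tan delta = E'' / E'
= 2.58 / 15.93
= 0.162

tan delta = 0.162


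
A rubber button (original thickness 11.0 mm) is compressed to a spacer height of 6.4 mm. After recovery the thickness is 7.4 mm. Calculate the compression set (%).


CS = (t0 - recovered) / (t0 - ts) * 100
= (11.0 - 7.4) / (11.0 - 6.4) * 100
= 3.6 / 4.6 * 100
= 78.3%

78.3%


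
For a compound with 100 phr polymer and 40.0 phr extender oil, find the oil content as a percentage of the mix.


Oil % = oil / (100 + oil) * 100
= 40.0 / (100 + 40.0) * 100
= 40.0 / 140.0 * 100
= 28.57%

28.57%


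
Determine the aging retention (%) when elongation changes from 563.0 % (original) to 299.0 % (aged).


Retention = aged / original * 100
= 299.0 / 563.0 * 100
= 53.1%

53.1%


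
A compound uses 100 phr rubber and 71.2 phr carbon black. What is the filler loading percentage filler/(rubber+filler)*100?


Filler % = filler / (rubber + filler) * 100
= 71.2 / (100 + 71.2) * 100
= 71.2 / 171.2 * 100
= 41.59%

41.59%


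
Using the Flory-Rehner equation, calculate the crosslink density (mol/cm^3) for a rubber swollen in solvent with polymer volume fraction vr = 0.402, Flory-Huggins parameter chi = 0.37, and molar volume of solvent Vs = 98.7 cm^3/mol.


ln(1 - vr) = ln(1 - 0.402) = -0.5142
Numerator = -((-0.5142) + 0.402 + 0.37 * 0.402^2) = 0.0524
Denominator = 98.7 * (0.402^(1/3) - 0.402/2) = 53.0051
nu = 0.0524 / 53.0051 = 9.8804e-04 mol/cm^3

9.8804e-04 mol/cm^3


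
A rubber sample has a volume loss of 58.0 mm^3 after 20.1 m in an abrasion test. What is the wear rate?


Rate = volume_loss / distance
= 58.0 / 20.1
= 2.886 mm^3/m

2.886 mm^3/m


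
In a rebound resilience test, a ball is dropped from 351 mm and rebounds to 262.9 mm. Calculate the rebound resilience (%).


Resilience = h_rebound / h_drop * 100
= 262.9 / 351 * 100
= 74.9%

74.9%


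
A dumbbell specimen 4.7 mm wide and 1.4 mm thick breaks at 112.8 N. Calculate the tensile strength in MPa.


Area = width * thickness = 4.7 * 1.4 = 6.58 mm^2
TS = force / area = 112.8 / 6.58 = 17.14 MPa

17.14 MPa


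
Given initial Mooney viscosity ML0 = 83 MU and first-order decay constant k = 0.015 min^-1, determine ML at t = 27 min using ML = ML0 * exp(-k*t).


ML = ML0 * exp(-k * t)
ML = 83 * exp(-0.015 * 27)
ML = 83 * 0.6670
ML = 55.36 MU

55.36 MU


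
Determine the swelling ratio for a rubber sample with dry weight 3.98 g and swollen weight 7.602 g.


Q = W_swollen / W_dry
Q = 7.602 / 3.98
Q = 1.91

Q = 1.91


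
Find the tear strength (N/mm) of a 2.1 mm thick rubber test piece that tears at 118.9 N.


Tear strength = force / thickness
= 118.9 / 2.1
= 56.62 N/mm

56.62 N/mm


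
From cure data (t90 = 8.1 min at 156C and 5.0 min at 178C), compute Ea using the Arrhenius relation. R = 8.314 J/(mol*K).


T1 = 429.15 K, T2 = 451.15 K
1/T1 - 1/T2 = 1.1363e-04
ln(t1/t2) = ln(8.1/5.0) = 0.4824
Ea = 8.314 * 0.4824 / 1.1363e-04 = 35297.8504 J/mol
Ea = 35.3 kJ/mol

35.3 kJ/mol


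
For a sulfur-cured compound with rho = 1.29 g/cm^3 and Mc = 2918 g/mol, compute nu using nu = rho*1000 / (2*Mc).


nu = rho * 1000 / (2 * Mc)
nu = 1.29 * 1000 / (2 * 2918)
nu = 1290.0 / 5836
nu = 0.2210 mol/L

0.2210 mol/L


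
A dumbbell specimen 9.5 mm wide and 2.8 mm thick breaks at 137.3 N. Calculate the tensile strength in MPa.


Area = width * thickness = 9.5 * 2.8 = 26.6 mm^2
TS = force / area = 137.3 / 26.6 = 5.16 MPa

5.16 MPa


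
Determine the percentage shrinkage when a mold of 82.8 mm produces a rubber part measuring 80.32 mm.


Shrinkage = (mold - part) / mold * 100
= (82.8 - 80.32) / 82.8 * 100
= 2.48 / 82.8 * 100
= 3.0%

3.0%


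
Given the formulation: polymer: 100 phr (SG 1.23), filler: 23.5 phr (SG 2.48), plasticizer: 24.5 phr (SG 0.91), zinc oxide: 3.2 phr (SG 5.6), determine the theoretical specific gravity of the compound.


Sum of weights = 151.2
Volume contributions:
  polymer: 100/1.23 = 81.3008
  filler: 23.5/2.48 = 9.4758
  plasticizer: 24.5/0.91 = 26.9231
  zinc oxide: 3.2/5.6 = 0.5714
Sum of volumes = 118.2711
SG = 151.2 / 118.2711 = 1.278

SG = 1.278


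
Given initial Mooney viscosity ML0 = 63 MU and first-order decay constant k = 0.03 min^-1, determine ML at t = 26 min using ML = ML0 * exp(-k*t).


ML = ML0 * exp(-k * t)
ML = 63 * exp(-0.03 * 26)
ML = 63 * 0.4584
ML = 28.88 MU

28.88 MU


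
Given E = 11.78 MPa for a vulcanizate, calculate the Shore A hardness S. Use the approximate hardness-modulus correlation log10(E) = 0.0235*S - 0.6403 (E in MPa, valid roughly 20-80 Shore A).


log10(E) = 0.0235*S - 0.6403  =>  S = (log10(E) + 0.6403) / 0.0235
log10(11.78) = 1.071145
S = (1.071145 + 0.6403) / 0.0235 = 1.711445 / 0.0235
S = 72.8

Shore A = 72.8


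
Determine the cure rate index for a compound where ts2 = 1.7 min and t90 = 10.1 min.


CRI = 100 / (t90 - ts2)
= 100 / (10.1 - 1.7)
= 100 / 8.4
= 11.9 min^-1

11.9 min^-1


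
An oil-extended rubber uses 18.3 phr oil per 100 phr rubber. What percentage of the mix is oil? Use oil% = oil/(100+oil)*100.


Oil % = oil / (100 + oil) * 100
= 18.3 / (100 + 18.3) * 100
= 18.3 / 118.3 * 100
= 15.47%

15.47%


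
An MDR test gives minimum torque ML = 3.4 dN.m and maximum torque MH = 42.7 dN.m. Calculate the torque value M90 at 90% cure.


M90 = ML + 0.9 * (MH - ML)
M90 = 3.4 + 0.9 * (42.7 - 3.4)
M90 = 3.4 + 0.9 * 39.3
M90 = 38.77 dN.m

38.77 dN.m


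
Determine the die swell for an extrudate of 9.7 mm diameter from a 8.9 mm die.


Die swell ratio = D_extrudate / D_die
= 9.7 / 8.9
= 1.09

Die swell = 1.09


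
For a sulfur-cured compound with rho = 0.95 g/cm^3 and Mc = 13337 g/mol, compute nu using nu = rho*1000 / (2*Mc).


nu = rho * 1000 / (2 * Mc)
nu = 0.95 * 1000 / (2 * 13337)
nu = 950.0 / 26674
nu = 0.0356 mol/L

0.0356 mol/L


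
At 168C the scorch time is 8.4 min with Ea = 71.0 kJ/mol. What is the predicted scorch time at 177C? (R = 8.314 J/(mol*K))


Convert temperatures: T1 = 168 + 273.15 = 441.15 K, T2 = 177 + 273.15 = 450.15 K
ts2_new = 8.4 * exp(71000 / 8.314 * (1/450.15 - 1/441.15))
1/T2 - 1/T1 = -4.5321e-05
ts2_new = 5.7 min

5.7 min


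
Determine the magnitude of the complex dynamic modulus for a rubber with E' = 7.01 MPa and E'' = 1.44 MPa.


|E*| = sqrt(E'^2 + E''^2)
= sqrt(7.01^2 + 1.44^2)
= sqrt(49.1401 + 2.0736)
= 7.156 MPa

7.156 MPa


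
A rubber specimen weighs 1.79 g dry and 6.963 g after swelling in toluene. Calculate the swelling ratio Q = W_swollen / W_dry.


Q = W_swollen / W_dry
Q = 6.963 / 1.79
Q = 3.89

Q = 3.89


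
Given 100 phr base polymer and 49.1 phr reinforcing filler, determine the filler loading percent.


Filler % = filler / (rubber + filler) * 100
= 49.1 / (100 + 49.1) * 100
= 49.1 / 149.1 * 100
= 32.93%

32.93%


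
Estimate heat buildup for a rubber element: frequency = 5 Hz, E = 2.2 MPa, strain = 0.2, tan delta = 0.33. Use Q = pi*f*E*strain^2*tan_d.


Q = pi * f * E * strain^2 * tan_d
= pi * 5 * 2.2 * 0.2^2 * 0.33
= pi * 5 * 2.2 * 0.0400 * 0.33
= 0.4562

Q = 0.4562


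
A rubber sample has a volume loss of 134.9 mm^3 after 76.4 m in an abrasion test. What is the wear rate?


Rate = volume_loss / distance
= 134.9 / 76.4
= 1.766 mm^3/m

1.766 mm^3/m


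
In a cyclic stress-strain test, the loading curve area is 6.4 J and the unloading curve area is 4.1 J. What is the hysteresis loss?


Hysteresis loss = loading - unloading
= 6.4 - 4.1
= 2.3 J

2.3 J


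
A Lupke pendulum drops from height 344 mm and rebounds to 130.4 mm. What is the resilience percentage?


Resilience = h_rebound / h_drop * 100
= 130.4 / 344 * 100
= 37.9%

37.9%


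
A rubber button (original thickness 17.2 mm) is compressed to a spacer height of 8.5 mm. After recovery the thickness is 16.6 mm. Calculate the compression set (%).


CS = (t0 - recovered) / (t0 - ts) * 100
= (17.2 - 16.6) / (17.2 - 8.5) * 100
= 0.6 / 8.7 * 100
= 6.9%

6.9%


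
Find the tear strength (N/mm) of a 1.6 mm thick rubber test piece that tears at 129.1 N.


Tear strength = force / thickness
= 129.1 / 1.6
= 80.69 N/mm

80.69 N/mm


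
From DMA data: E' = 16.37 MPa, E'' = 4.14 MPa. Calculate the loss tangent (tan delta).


tan delta = E'' / E'
= 4.14 / 16.37
= 0.2529

tan delta = 0.2529


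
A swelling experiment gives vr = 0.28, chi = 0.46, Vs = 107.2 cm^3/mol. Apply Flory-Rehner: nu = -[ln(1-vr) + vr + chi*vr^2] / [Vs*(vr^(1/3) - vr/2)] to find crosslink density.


ln(1 - vr) = ln(1 - 0.28) = -0.3285
Numerator = -((-0.3285) + 0.28 + 0.46 * 0.28^2) = 0.0124
Denominator = 107.2 * (0.28^(1/3) - 0.28/2) = 55.1237
nu = 0.0124 / 55.1237 = 2.2568e-04 mol/cm^3

2.2568e-04 mol/cm^3


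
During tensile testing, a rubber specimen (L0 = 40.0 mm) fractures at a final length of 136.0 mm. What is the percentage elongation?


Elongation = (Lf - L0) / L0 * 100
= (136.0 - 40.0) / 40.0 * 100
= 96.0 / 40.0 * 100
= 240.0%

240.0%


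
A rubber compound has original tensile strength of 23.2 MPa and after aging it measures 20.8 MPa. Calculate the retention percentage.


Retention = aged / original * 100
= 20.8 / 23.2 * 100
= 89.7%

89.7%


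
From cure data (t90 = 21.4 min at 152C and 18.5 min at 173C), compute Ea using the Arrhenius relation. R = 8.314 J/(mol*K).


T1 = 425.15 K, T2 = 446.15 K
1/T1 - 1/T2 = 1.1071e-04
ln(t1/t2) = ln(21.4/18.5) = 0.1456
Ea = 8.314 * 0.1456 / 1.1071e-04 = 10935.4183 J/mol
Ea = 10.94 kJ/mol

10.94 kJ/mol


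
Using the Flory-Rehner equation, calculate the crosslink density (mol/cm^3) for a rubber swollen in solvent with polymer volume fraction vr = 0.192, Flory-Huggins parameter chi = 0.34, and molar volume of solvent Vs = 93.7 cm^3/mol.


ln(1 - vr) = ln(1 - 0.192) = -0.2132
Numerator = -((-0.2132) + 0.192 + 0.34 * 0.192^2) = 0.0087
Denominator = 93.7 * (0.192^(1/3) - 0.192/2) = 45.0603
nu = 0.0087 / 45.0603 = 1.9217e-04 mol/cm^3

1.9217e-04 mol/cm^3


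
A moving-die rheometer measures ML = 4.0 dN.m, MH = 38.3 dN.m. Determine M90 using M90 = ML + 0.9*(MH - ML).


M90 = ML + 0.9 * (MH - ML)
M90 = 4.0 + 0.9 * (38.3 - 4.0)
M90 = 4.0 + 0.9 * 34.3
M90 = 34.87 dN.m

34.87 dN.m
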